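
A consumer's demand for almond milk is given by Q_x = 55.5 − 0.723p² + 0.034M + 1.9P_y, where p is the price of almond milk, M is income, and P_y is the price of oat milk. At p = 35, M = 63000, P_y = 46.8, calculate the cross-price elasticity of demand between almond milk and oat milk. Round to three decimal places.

First evaluate Q_x: 55.5 − 0.723(35)² + 0.034(63000) + 1.9(46.8) = 55.5 − 885.675 + 2142 + 88.92 = 1400.745.
∂Q_x/∂P_y = +1.9, so E_xy = 1.9·(46.8/1400.745) ≈ 0.063.
E_xy > 0: the goods are substitutes.

0.063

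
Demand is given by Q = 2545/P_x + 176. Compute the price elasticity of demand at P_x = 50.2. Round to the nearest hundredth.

-0.22

At P_x = 50.2, Q = 226.6972.
dQ/dP_x = −2545/P_x² = −1.0099.
Point elasticity E = (dQ/dP_x)·(P_x/Q) = -1.0099 × 50.2/226.6972 ≈ -0.22.
|E| < 1, so demand is inelastic at this price.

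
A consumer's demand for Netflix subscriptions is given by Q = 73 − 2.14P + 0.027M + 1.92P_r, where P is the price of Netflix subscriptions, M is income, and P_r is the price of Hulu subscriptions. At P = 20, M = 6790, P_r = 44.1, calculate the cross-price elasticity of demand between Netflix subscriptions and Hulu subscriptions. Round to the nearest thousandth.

Evaluating quantity at (P, M, P_r) gives Q = 73 − 2.14(20) + 0.027(6790) + 1.92(44.1) = 73 − 42.8 + 183.33 + 84.672 = 298.202.
∂Q/∂P_r = +1.92, so E_xy = 1.92·(44.1/298.202) ≈ 0.284.
E_xy > 0: the goods are substitutes.

0.284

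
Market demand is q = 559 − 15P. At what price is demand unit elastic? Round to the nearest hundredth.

18.63

For linear demand q = a − bP, E = −bP/(a − bP). |E| = 1 ⇒ bP = a − bP ⇒ P = a/(2b).
P = 559/(2·15) ≈ 18.63.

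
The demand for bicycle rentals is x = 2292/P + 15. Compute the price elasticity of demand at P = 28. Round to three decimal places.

-0.845

At P = 28, x = 96.8571.
dx/dP = −2292/P² = −2.9235.
Point elasticity E = (dx/dP)·(P/x) = -2.9235 × 28/96.8571 ≈ -0.845.
|E| < 1, so demand is inelastic at this price.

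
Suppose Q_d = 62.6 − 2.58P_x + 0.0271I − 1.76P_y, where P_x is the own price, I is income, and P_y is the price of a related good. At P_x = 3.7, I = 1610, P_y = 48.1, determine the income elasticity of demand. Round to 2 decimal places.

At the given point, Q_d = 62.6 − 2.58(3.7) + 0.0271(1610) − 1.76(48.1) = 62.6 − 9.546 + 43.631 − 84.656 = 12.029.
∂Q_d/∂I = +0.0271, so E_I = 0.0271·(1610/12.029) ≈ 3.63.
E_I > 1: normal good (luxury).

3.63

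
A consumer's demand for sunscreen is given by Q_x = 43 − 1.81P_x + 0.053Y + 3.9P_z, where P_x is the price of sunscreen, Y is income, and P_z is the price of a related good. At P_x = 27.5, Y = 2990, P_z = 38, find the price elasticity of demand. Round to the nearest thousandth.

At the given point, Q_x = 43 − 1.81(27.5) + 0.053(2990) + 3.9(38) = 43 − 49.775 + 158.47 + 148.2 = 299.895.
∂Q_x/∂P_x = −1.81, so E_p = (−1.81)·(27.5/299.895) ≈ -0.166.
|E_p| < 1: demand is inelastic.

-0.166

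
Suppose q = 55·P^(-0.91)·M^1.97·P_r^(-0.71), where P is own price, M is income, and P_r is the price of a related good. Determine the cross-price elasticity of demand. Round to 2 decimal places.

-0.71

For a Cobb–Douglas (constant-elasticity) form q = A·P_r^α·…, the elasticity with respect to P_r equals the exponent α at every point.
Here the exponent on P_r is -0.71, so the cross-price elasticity of demand is -0.71.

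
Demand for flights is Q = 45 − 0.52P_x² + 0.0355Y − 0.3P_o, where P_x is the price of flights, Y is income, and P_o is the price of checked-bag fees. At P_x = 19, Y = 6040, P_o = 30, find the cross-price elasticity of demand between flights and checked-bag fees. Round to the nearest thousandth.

-0.144

At the given point, Q = 45 − 0.52(19)² + 0.0355(6040) − 0.3(30) = 45 − 187.72 + 214.42 − 9 = 62.7.
∂Q/∂P_o = −0.3, so E_xy = -0.3·(30/62.7) ≈ -0.144.
E_xy < 0: the goods are complements.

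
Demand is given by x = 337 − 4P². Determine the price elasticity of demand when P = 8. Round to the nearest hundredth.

-6.32

At P = 8, x = 81.
dx/dP = −2·4·P = −64.
Point elasticity E = (dx/dP)·(P/x) = -64 × 8/81 ≈ -6.32.
|E| > 1, so demand is elastic at this price.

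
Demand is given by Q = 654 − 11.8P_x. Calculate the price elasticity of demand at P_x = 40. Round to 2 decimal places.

-2.59

At P_x = 40, Q = 182.
dQ/dP_x = −11.8.
Point elasticity E = (dQ/dP_x)·(P_x/Q) = -11.8 × 40/182 ≈ -2.59.
|E| > 1, so demand is elastic at this price.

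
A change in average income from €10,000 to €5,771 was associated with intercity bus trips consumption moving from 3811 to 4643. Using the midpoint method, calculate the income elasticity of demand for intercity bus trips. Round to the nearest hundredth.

-0.37

%ΔQ = (4643 − 3811)/[(3811+4643)/2] = 832/4227 ≈ 0.1968.
%ΔM = (5,771 − 10,000)/[(10,000+5,771)/2] = -4229/7885.5 ≈ -0.5363.
E_I = %ΔQ/%ΔM ≈ -0.37.
E_I < 0: inferior good.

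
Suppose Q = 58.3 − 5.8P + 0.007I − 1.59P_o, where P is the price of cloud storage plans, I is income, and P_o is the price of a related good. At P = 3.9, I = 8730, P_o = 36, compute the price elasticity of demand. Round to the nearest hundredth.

Evaluating quantity at (P, I, P_o) gives Q = 58.3 − 5.8(3.9) + 0.007(8730) − 1.59(36) = 58.3 − 22.62 + 61.11 − 57.24 = 39.55.
∂Q/∂P = −5.8, so E_p = (−5.8)·(3.9/39.55) ≈ -0.57.
|E_p| < 1: demand is inelastic.

-0.57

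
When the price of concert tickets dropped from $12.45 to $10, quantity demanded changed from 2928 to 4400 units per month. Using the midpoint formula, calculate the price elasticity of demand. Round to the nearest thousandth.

%Δq = (4400 − 2928)/[(2928 + 4400)/2] = 1472/3664 ≈ 0.4017.
%Δp = (10 − 12.45)/[(12.45 + 10)/2] = -2.45/11.225 ≈ -0.2183.
Arc elasticity E = %Δq/%Δp ≈ 0.4017/-0.2183 ≈ -1.841.
|E| > 1: demand is elastic over this range.

-1.841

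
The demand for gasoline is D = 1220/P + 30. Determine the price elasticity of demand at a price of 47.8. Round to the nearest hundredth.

At P = 47.8, D = 55.523.
dD/dP = −1220/P² = −0.534.
Point elasticity E = (dD/dP)·(P/D) = -0.534 × 47.8/55.523 ≈ -0.46.
|E| < 1, so demand is inelastic at this price.

-0.46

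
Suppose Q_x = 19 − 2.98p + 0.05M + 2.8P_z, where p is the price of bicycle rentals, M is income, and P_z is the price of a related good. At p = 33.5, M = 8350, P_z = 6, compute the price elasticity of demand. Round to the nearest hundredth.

Substituting, Q_x = 19 − 2.98(33.5) + 0.05(8350) + 2.8(6) = 19 − 99.83 + 417.5 + 16.8 = 353.47.
∂Q_x/∂p = −2.98, so E_p = (−2.98)·(33.5/353.47) ≈ -0.28.
|E_p| < 1: demand is inelastic.

-0.28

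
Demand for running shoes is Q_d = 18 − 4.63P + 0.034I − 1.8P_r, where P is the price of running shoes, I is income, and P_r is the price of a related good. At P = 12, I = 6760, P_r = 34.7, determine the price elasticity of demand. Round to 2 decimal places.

-0.43

First evaluate Q_d: 18 − 4.63(12) + 0.034(6760) − 1.8(34.7) = 18 − 55.56 + 229.84 − 62.46 = 129.82.
∂Q_d/∂P = −4.63, so E_p = (−4.63)·(12/129.82) ≈ -0.43.
|E_p| < 1: demand is inelastic.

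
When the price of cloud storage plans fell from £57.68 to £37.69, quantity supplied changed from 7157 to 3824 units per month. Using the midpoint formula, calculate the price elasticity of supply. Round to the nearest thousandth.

1.448

%Δq = (3824 − 7157)/[(7157 + 3824)/2] = -3333/5490.5 ≈ -0.6070.
%ΔP = (37.69 − 57.68)/[(57.68 + 37.69)/2] = -19.99/47.685 ≈ -0.4192.
Arc elasticity E = %Δq/%ΔP ≈ -0.6070/-0.4192 ≈ 1.448.
|E| > 1: supply is elastic over this range.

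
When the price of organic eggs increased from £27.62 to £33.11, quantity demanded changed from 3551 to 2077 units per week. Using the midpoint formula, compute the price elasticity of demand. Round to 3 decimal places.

%Δq = (2077 − 3551)/[(3551 + 2077)/2] = -1474/2814 ≈ -0.5238.
%ΔP = (33.11 − 27.62)/[(27.62 + 33.11)/2] = 5.49/30.365 ≈ 0.1808.
Arc elasticity E = %Δq/%ΔP ≈ -0.5238/0.1808 ≈ -2.897.
|E| > 1: demand is elastic over this range.

-2.897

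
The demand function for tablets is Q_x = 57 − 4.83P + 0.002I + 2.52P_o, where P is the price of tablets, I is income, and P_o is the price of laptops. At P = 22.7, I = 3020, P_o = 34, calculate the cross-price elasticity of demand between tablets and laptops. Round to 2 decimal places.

2.19

First evaluate Q_x: 57 − 4.83(22.7) + 0.002(3020) + 2.52(34) = 57 − 109.641 + 6.04 + 85.68 = 39.079.
∂Q_x/∂P_o = +2.52, so E_xy = 2.52·(34/39.079) ≈ 2.19.
E_xy > 0: the goods are substitutes.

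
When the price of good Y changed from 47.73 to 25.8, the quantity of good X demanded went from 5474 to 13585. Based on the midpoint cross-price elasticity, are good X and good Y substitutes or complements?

complements

%ΔQ_x = (13585 − 5474)/[(5474+13585)/2] = 8111/9529.5 ≈ 0.8511.
%ΔP_y = (25.8 − 47.73)/[(47.73+25.8)/2] ≈ -0.5965.
E_xy = 0.8511/-0.5965 ≈ -1.427.
E_xy < 0, so the goods are complements.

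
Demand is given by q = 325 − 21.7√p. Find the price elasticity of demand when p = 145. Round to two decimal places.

At p = 145, q = 63.6974.
dq/dp = −21.7/(2√p) = −21.7/(2·12.0416).
Point elasticity E = (dq/dp)·(p/q) = -0.901 × 145/63.6974 ≈ -2.05.
|E| > 1, so demand is elastic at this price.

-2.05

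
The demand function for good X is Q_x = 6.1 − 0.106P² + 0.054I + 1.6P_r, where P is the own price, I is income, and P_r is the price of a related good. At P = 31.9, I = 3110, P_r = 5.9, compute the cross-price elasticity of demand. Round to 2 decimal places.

Evaluating quantity at (P, I, P_r) gives Q_x = 6.1 − 0.106(31.9)² + 0.054(3110) + 1.6(5.9) = 6.1 − 107.8667 + 167.94 + 9.44 = 75.6133.
∂Q_x/∂P_r = +1.6, so E_xy = 1.6·(5.9/75.6133) ≈ 0.12.
E_xy > 0: the goods are substitutes.

0.12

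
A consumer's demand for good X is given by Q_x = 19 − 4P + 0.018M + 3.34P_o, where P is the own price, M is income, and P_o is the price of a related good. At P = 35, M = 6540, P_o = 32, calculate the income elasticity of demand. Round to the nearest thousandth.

Substituting, Q_x = 19 − 4(35) + 0.018(6540) + 3.34(32) = 19 − 140 + 117.72 + 106.88 = 103.6.
∂Q_x/∂M = +0.018, so E_I = 0.018·(6540/103.6) ≈ 1.136.
E_I > 1: normal good (luxury).

1.136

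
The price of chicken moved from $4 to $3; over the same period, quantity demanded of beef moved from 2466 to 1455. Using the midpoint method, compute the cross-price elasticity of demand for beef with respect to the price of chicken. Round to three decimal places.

%ΔQ_x = (1455 − 2466)/[(2466+1455)/2] = -1011/1960.5 ≈ -0.5157.
%ΔP_y = (3 − 4)/[(4+3)/2] ≈ -0.2857.
E_xy = -0.5157/-0.2857 ≈ 1.805.
E_xy > 0, so beef and chicken are substitutes.

1.805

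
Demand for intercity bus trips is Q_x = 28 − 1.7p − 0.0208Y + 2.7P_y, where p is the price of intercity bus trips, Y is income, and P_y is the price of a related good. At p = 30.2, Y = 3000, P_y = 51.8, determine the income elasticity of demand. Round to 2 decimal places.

Evaluating quantity at (p, Y, P_y) gives Q_x = 28 − 1.7(30.2) − 0.0208(3000) + 2.7(51.8) = 28 − 51.34 − 62.4 + 139.86 = 54.12.
∂Q_x/∂Y = −0.0208, so E_I = -0.0208·(3000/54.12) ≈ -1.15.
E_I < 0: inferior good.

-1.15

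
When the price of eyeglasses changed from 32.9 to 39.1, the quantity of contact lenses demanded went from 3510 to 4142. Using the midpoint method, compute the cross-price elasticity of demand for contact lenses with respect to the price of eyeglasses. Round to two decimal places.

%ΔQ_x = (4142 − 3510)/[(3510+4142)/2] = 632/3826 ≈ 0.1652.
%ΔP_y = (39.1 − 32.9)/[(32.9+39.1)/2] ≈ 0.1722.
E_xy = 0.1652/0.1722 ≈ 0.96.
E_xy > 0, so contact lenses and eyeglasses are substitutes.

0.96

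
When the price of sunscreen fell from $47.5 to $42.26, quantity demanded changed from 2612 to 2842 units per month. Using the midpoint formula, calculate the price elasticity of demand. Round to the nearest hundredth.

-0.72

%ΔQ = (2842 − 2612)/[(2612 + 2842)/2] = 230/2727 ≈ 0.0843.
%ΔP = (42.26 − 47.5)/[(47.5 + 42.26)/2] = -5.24/44.88 ≈ -0.1168.
Arc elasticity E = %ΔQ/%ΔP ≈ 0.0843/-0.1168 ≈ -0.72.
|E| < 1: demand is inelastic over this range.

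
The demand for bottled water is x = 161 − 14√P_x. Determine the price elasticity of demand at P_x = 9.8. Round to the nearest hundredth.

-0.19

At P_x = 9.8, x = 117.1731.
dx/dP_x = −14/(2√P_x) = −14/(2·3.1305).
Point elasticity E = (dx/dP_x)·(P_x/x) = -2.2361 × 9.8/117.1731 ≈ -0.19.
|E| < 1, so demand is inelastic at this price.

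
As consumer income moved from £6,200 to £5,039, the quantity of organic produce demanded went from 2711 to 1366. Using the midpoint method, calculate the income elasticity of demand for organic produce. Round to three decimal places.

3.194

%ΔQ = (1366 − 2711)/[(2711+1366)/2] = -1345/2038.5 ≈ -0.6598.
%ΔI = (5,039 − 6,200)/[(6,200+5,039)/2] = -1161/5619.5 ≈ -0.2066.
E_I = %ΔQ/%ΔI ≈ 3.194.
E_I > 1: normal good (luxury).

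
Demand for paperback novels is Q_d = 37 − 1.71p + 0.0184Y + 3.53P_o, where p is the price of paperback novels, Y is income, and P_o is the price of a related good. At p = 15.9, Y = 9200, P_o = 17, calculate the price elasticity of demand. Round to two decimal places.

Q_d = 37 − 1.71(15.9) + 0.0184(9200) + 3.53(17) = 37 − 27.189 + 169.28 + 60.01 = 239.101.
∂Q_d/∂p = −1.71, so E_p = (−1.71)·(15.9/239.101) ≈ -0.11.
|E_p| < 1: demand is inelastic.

-0.11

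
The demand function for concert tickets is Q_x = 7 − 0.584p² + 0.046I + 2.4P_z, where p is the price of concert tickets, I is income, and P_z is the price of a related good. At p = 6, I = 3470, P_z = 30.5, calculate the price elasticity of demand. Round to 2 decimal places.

At the given point, Q_x = 7 − 0.584(6)² + 0.046(3470) + 2.4(30.5) = 7 − 21.024 + 159.62 + 73.2 = 218.796.
∂Q_x/∂p = −2·0.584·p = -7.008, so E_p = -7.008·(6/218.796) ≈ -0.19.
|E_p| < 1: demand is inelastic.

-0.19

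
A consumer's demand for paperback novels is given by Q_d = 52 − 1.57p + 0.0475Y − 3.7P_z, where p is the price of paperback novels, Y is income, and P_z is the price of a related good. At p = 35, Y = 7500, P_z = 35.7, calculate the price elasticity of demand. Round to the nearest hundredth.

Substituting, Q_d = 52 − 1.57(35) + 0.0475(7500) − 3.7(35.7) = 52 − 54.95 + 356.25 − 132.09 = 221.21.
∂Q_d/∂p = −1.57, so E_p = (−1.57)·(35/221.21) ≈ -0.25.
|E_p| < 1: demand is inelastic.

-0.25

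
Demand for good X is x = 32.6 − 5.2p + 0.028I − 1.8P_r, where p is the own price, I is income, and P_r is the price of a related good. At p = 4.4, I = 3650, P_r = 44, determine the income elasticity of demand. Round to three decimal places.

At the given point, x = 32.6 − 5.2(4.4) + 0.028(3650) − 1.8(44) = 32.6 − 22.88 + 102.2 − 79.2 = 32.72.
∂x/∂I = +0.028, so E_I = 0.028·(3650/32.72) ≈ 3.123.
E_I > 1: normal good (luxury).

3.123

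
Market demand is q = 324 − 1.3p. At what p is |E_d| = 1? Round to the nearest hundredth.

124.62

For linear demand q = a − bp, E = −bp/(a − bp). |E| = 1 ⇒ bp = a − bp ⇒ p = a/(2b).
p = 324/(2·1.3) ≈ 124.62.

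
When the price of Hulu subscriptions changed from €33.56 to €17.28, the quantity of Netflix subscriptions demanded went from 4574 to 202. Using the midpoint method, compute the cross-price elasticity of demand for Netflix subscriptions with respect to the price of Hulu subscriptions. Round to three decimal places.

%ΔQ_x = (202 − 4574)/[(4574+202)/2] = -4372/2388 ≈ -1.8308.
%ΔP_y = (17.28 − 33.56)/[(33.56+17.28)/2] ≈ -0.6404.
E_xy = -1.8308/-0.6404 ≈ 2.859.
E_xy > 0, so Netflix subscriptions and Hulu subscriptions are substitutes.

2.859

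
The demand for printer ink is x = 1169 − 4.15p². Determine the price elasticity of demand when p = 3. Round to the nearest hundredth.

-0.07

At p = 3, x = 1131.65.
dx/dp = −2·4.15·p = −24.9.
Point elasticity E = (dx/dp)·(p/x) = -24.9 × 3/1131.65 ≈ -0.07.
|E| < 1, so demand is inelastic at this price.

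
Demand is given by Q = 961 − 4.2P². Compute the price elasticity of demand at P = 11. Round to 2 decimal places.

At P = 11, Q = 452.8.
dQ/dP = −2·4.2·P = −92.4.
Point elasticity E = (dQ/dP)·(P/Q) = -92.4 × 11/452.8 ≈ -2.24.
|E| > 1, so demand is elastic at this price.

-2.24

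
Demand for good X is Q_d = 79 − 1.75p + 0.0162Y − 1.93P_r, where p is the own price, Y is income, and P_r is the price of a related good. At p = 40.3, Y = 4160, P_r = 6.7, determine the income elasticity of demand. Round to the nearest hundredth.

Q_d = 79 − 1.75(40.3) + 0.0162(4160) − 1.93(6.7) = 79 − 70.525 + 67.392 − 12.931 = 62.936.
∂Q_d/∂Y = +0.0162, so E_I = 0.0162·(4160/62.936) ≈ 1.07.
E_I > 1: normal good (luxury).

1.07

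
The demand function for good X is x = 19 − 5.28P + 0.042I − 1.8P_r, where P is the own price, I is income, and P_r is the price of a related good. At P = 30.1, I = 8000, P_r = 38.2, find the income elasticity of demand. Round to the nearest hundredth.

Substituting, x = 19 − 5.28(30.1) + 0.042(8000) − 1.8(38.2) = 19 − 158.928 + 336 − 68.76 = 127.312.
∂x/∂I = +0.042, so E_I = 0.042·(8000/127.312) ≈ 2.64.
E_I > 1: normal good (luxury).

2.64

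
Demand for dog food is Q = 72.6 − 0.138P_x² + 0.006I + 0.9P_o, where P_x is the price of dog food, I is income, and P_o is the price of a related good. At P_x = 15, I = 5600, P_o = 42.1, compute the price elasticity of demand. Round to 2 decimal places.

-0.55

First evaluate Q: 72.6 − 0.138(15)² + 0.006(5600) + 0.9(42.1) = 72.6 − 31.05 + 33.6 + 37.89 = 113.04.
∂Q/∂P_x = −2·0.138·P_x = -4.14, so E_p = -4.14·(15/113.04) ≈ -0.55.
|E_p| < 1: demand is inelastic.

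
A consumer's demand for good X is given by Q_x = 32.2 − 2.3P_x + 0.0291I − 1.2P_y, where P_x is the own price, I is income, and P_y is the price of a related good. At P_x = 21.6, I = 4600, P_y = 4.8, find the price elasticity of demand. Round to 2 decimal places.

-0.45

Substituting, Q_x = 32.2 − 2.3(21.6) + 0.0291(4600) − 1.2(4.8) = 32.2 − 49.68 + 133.86 − 5.76 = 110.62.
∂Q_x/∂P_x = −2.3, so E_p = (−2.3)·(21.6/110.62) ≈ -0.45.
|E_p| < 1: demand is inelastic.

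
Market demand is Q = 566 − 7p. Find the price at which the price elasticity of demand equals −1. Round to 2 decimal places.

40.43

For linear demand Q = a − bp, E = −bp/(a − bp). |E| = 1 ⇒ bp = a − bp ⇒ p = a/(2b).
p = 566/(2·7) ≈ 40.43.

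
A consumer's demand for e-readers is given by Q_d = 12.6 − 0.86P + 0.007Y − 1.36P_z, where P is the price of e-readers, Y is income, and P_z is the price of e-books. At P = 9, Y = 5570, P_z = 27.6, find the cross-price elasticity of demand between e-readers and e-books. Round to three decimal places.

-5.945

Q_d = 12.6 − 0.86(9) + 0.007(5570) − 1.36(27.6) = 12.6 − 7.74 + 38.99 − 37.536 = 6.314.
∂Q_d/∂P_z = −1.36, so E_xy = -1.36·(27.6/6.314) ≈ -5.945.
E_xy < 0: the goods are complements.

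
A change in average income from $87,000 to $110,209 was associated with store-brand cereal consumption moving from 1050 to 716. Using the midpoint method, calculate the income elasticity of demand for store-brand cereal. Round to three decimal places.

%ΔQ = (716 − 1050)/[(1050+716)/2] = -334/883 ≈ -0.3783.
%ΔM = (110,209 − 87,000)/[(87,000+110,209)/2] = 23209/98604.5 ≈ 0.2354.
E_I = %ΔQ/%ΔM ≈ -1.607.
E_I < 0: inferior good.

-1.607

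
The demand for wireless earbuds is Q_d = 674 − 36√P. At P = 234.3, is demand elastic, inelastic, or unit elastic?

elastic

At P = 234.3, Q_d = 122.953.
dQ_d/dP = −36/(2√P) = −36/(2·15.3069).
Point elasticity E = (dQ_d/dP)·(P/Q_d) = -1.1759 × 234.3/122.953 ≈ -2.241.
|E| ≈ 2.241 > 1, so demand is elastic.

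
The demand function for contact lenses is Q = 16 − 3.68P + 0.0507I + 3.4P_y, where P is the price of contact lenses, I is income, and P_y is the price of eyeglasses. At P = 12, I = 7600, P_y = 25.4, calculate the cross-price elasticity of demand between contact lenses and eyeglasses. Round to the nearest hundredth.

0.19

At the given point, Q = 16 − 3.68(12) + 0.0507(7600) + 3.4(25.4) = 16 − 44.16 + 385.32 + 86.36 = 443.52.
∂Q/∂P_y = +3.4, so E_xy = 3.4·(25.4/443.52) ≈ 0.19.
E_xy > 0: the goods are substitutes.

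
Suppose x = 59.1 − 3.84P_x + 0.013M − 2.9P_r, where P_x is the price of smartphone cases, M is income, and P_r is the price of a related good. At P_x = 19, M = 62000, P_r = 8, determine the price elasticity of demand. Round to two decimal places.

x = 59.1 − 3.84(19) + 0.013(62000) − 2.9(8) = 59.1 − 72.96 + 806 − 23.2 = 768.94.
∂x/∂P_x = −3.84, so E_p = (−3.84)·(19/768.94) ≈ -0.09.
|E_p| < 1: demand is inelastic.

-0.09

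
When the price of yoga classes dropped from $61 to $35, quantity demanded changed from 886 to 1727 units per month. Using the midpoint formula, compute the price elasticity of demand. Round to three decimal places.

-1.188

%Δq = (1727 − 886)/[(886 + 1727)/2] = 841/1306.5 ≈ 0.6437.
%ΔP = (35 − 61)/[(61 + 35)/2] = -26/48 ≈ -0.5417.
Arc elasticity E = %Δq/%ΔP ≈ 0.6437/-0.5417 ≈ -1.188.
|E| > 1: demand is elastic over this range.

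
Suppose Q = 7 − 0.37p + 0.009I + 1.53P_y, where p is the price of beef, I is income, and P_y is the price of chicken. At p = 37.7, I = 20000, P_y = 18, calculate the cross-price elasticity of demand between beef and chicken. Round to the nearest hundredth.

Q = 7 − 0.37(37.7) + 0.009(20000) + 1.53(18) = 7 − 13.949 + 180 + 27.54 = 200.591.
∂Q/∂P_y = +1.53, so E_xy = 1.53·(18/200.591) ≈ 0.14.
E_xy > 0: the goods are substitutes.

0.14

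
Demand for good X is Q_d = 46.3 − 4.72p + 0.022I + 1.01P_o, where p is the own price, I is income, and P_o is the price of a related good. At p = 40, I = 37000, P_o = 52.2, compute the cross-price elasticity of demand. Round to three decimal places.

Q_d = 46.3 − 4.72(40) + 0.022(37000) + 1.01(52.2) = 46.3 − 188.8 + 814 + 52.722 = 724.222.
∂Q_d/∂P_o = +1.01, so E_xy = 1.01·(52.2/724.222) ≈ 0.073.
E_xy > 0: the goods are substitutes.

0.073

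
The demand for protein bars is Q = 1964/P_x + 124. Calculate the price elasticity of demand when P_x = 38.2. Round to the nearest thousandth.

-0.293

At P_x = 38.2, Q = 175.4136.
dQ/dP_x = −1964/P_x² = −1.3459.
Point elasticity E = (dQ/dP_x)·(P_x/Q) = -1.3459 × 38.2/175.4136 ≈ -0.293.
|E| < 1, so demand is inelastic at this price.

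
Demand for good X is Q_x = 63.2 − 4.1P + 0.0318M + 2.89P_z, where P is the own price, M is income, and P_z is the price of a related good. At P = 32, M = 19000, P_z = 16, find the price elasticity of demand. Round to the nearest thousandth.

First evaluate Q_x: 63.2 − 4.1(32) + 0.0318(19000) + 2.89(16) = 63.2 − 131.2 + 604.2 + 46.24 = 582.44.
∂Q_x/∂P = −4.1, so E_p = (−4.1)·(32/582.44) ≈ -0.225.
|E_p| < 1: demand is inelastic.

-0.225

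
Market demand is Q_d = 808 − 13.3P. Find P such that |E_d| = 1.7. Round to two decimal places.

Set −bP/(a − bP) = −1.7 ⇒ bP = 1.7(a − bP) ⇒ bP(1+1.7) = 1.7·a.
P = 1.7·808/(13.3·2.7) ≈ 38.25.

38.25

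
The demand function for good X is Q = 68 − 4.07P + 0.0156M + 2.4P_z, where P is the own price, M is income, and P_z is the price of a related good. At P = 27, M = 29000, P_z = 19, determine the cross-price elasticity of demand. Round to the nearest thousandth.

First evaluate Q: 68 − 4.07(27) + 0.0156(29000) + 2.4(19) = 68 − 109.89 + 452.4 + 45.6 = 456.11.
∂Q/∂P_z = +2.4, so E_xy = 2.4·(19/456.11) ≈ 0.100.
E_xy > 0: the goods are substitutes.

0.100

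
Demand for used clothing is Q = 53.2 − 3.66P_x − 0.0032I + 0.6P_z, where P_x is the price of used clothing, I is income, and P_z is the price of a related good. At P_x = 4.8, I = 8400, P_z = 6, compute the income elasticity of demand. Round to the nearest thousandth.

Q = 53.2 − 3.66(4.8) − 0.0032(8400) + 0.6(6) = 53.2 − 17.568 − 26.88 + 3.6 = 12.352.
∂Q/∂I = −0.0032, so E_I = -0.0032·(8400/12.352) ≈ -2.176.
E_I < 0: inferior good.

-2.176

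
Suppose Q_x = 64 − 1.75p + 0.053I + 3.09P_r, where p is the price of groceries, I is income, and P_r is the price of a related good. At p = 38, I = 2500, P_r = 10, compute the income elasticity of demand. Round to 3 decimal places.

Substituting, Q_x = 64 − 1.75(38) + 0.053(2500) + 3.09(10) = 64 − 66.5 + 132.5 + 30.9 = 160.9.
∂Q_x/∂I = +0.053, so E_I = 0.053·(2500/160.9) ≈ 0.823.
E_I ∈ (0,1): normal good (necessity).

0.823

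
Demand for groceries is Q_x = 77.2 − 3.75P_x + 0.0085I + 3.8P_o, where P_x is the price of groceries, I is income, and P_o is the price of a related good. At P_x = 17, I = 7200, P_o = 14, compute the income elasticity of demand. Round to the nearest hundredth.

0.48

First evaluate Q_x: 77.2 − 3.75(17) + 0.0085(7200) + 3.8(14) = 77.2 − 63.75 + 61.2 + 53.2 = 127.85.
∂Q_x/∂I = +0.0085, so E_I = 0.0085·(7200/127.85) ≈ 0.48.
E_I ∈ (0,1): normal good (necessity).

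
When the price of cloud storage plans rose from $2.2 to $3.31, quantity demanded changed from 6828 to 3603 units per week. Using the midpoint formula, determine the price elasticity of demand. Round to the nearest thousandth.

-1.535

%Δq = (3603 − 6828)/[(6828 + 3603)/2] = -3225/5215.5 ≈ -0.6183.
%ΔP = (3.31 − 2.2)/[(2.2 + 3.31)/2] = 1.11/2.755 ≈ 0.4029.
Arc elasticity E = %Δq/%ΔP ≈ -0.6183/0.4029 ≈ -1.535.
|E| > 1: demand is elastic over this range.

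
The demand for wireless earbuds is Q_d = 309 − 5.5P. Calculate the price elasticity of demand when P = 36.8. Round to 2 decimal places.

At P = 36.8, Q_d = 106.6.
dQ_d/dP = −5.5.
Point elasticity E = (dQ_d/dP)·(P/Q_d) = -5.5 × 36.8/106.6 ≈ -1.90.
|E| > 1, so demand is elastic at this price.

-1.90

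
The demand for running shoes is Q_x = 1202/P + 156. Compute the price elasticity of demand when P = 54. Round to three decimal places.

-0.125

At P = 54, Q_x = 178.2593.
dQ_x/dP = −1202/P² = −0.4122.
Point elasticity E = (dQ_x/dP)·(P/Q_x) = -0.4122 × 54/178.2593 ≈ -0.125.
|E| < 1, so demand is inelastic at this price.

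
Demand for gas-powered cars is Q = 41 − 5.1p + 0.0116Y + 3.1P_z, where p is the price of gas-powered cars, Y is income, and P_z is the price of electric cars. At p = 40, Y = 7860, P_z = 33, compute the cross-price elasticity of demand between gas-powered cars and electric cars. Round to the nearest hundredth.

Q = 41 − 5.1(40) + 0.0116(7860) + 3.1(33) = 41 − 204 + 91.176 + 102.3 = 30.476.
∂Q/∂P_z = +3.1, so E_xy = 3.1·(33/30.476) ≈ 3.36.
E_xy > 0: the goods are substitutes.

3.36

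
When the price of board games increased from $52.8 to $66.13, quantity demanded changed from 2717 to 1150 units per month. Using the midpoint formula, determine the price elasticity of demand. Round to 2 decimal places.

%ΔQ = (1150 − 2717)/[(2717 + 1150)/2] = -1567/1933.5 ≈ -0.8104.
%ΔP = (66.13 − 52.8)/[(52.8 + 66.13)/2] = 13.33/59.465 ≈ 0.2242.
Arc elasticity E = %ΔQ/%ΔP ≈ -0.8104/0.2242 ≈ -3.62.
|E| > 1: demand is elastic over this range.

-3.62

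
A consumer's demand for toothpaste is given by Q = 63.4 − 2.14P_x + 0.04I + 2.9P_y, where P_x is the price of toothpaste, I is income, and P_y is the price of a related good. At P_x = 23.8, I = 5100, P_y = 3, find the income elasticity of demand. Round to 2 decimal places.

Substituting, Q = 63.4 − 2.14(23.8) + 0.04(5100) + 2.9(3) = 63.4 − 50.932 + 204 + 8.7 = 225.168.
∂Q/∂I = +0.04, so E_I = 0.04·(5100/225.168) ≈ 0.91.
E_I ∈ (0,1): normal good (necessity).

0.91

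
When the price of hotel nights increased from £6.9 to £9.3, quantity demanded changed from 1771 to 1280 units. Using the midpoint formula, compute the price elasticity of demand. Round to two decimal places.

%Δq = (1280 − 1771)/[(1771 + 1280)/2] = -491/1525.5 ≈ -0.3219.
%Δp = (9.3 − 6.9)/[(6.9 + 9.3)/2] = 2.4/8.1 ≈ 0.2963.
Arc elasticity E = %Δq/%Δp ≈ -0.3219/0.2963 ≈ -1.09.
|E| > 1: demand is elastic over this range.

-1.09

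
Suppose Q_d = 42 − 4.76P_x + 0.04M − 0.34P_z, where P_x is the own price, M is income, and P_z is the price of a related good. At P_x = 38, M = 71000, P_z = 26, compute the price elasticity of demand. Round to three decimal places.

First evaluate Q_d: 42 − 4.76(38) + 0.04(71000) − 0.34(26) = 42 − 180.88 + 2840 − 8.84 = 2692.28.
∂Q_d/∂P_x = −4.76, so E_p = (−4.76)·(38/2692.28) ≈ -0.067.
|E_p| < 1: demand is inelastic.

-0.067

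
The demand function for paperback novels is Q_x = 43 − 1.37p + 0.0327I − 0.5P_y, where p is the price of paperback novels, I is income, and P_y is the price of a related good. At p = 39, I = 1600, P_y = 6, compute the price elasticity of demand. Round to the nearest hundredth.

First evaluate Q_x: 43 − 1.37(39) + 0.0327(1600) − 0.5(6) = 43 − 53.43 + 52.32 − 3 = 38.89.
∂Q_x/∂p = −1.37, so E_p = (−1.37)·(39/38.89) ≈ -1.37.
|E_p| > 1: demand is elastic.

-1.37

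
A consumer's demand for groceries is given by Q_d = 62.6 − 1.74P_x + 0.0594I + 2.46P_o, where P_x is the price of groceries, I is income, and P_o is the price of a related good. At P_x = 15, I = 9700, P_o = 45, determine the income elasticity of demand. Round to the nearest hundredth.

0.80

Q_d = 62.6 − 1.74(15) + 0.0594(9700) + 2.46(45) = 62.6 − 26.1 + 576.18 + 110.7 = 723.38.
∂Q_d/∂I = +0.0594, so E_I = 0.0594·(9700/723.38) ≈ 0.80.
E_I ∈ (0,1): normal good (necessity).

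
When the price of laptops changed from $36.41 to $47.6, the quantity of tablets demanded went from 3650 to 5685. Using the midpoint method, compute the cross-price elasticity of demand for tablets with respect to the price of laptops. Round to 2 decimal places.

1.64

%ΔQ_x = (5685 − 3650)/[(3650+5685)/2] = 2035/4667.5 ≈ 0.4360.
%ΔP_y = (47.6 − 36.41)/[(36.41+47.6)/2] ≈ 0.2664.
E_xy = 0.4360/0.2664 ≈ 1.64.
E_xy > 0, so tablets and laptops are substitutes.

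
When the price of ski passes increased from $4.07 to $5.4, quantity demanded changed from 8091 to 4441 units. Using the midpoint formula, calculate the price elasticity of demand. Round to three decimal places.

-2.074

%ΔQ = (4441 − 8091)/[(8091 + 4441)/2] = -3650/6266 ≈ -0.5825.
%ΔP = (5.4 − 4.07)/[(4.07 + 5.4)/2] = 1.33/4.735 ≈ 0.2809.
Arc elasticity E = %ΔQ/%ΔP ≈ -0.5825/0.2809 ≈ -2.074.
|E| > 1: demand is elastic over this range.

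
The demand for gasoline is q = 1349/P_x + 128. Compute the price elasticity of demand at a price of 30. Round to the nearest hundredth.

-0.26

At P_x = 30, q = 172.9667.
dq/dP_x = −1349/P_x² = −1.4989.
Point elasticity E = (dq/dP_x)·(P_x/q) = -1.4989 × 30/172.9667 ≈ -0.26.
|E| < 1, so demand is inelastic at this price.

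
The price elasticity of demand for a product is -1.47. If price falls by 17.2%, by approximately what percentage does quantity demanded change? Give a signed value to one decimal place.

%ΔQ ≈ E × %ΔP = (-1.47) × (-17.2%) ≈ 25.3%.

25.3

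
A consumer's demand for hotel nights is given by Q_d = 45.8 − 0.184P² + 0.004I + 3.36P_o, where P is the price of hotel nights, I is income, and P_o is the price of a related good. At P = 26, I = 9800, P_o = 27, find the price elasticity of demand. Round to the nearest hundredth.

Q_d = 45.8 − 0.184(26)² + 0.004(9800) + 3.36(27) = 45.8 − 124.384 + 39.2 + 90.72 = 51.336.
∂Q_d/∂P = −2·0.184·P = -9.568, so E_p = -9.568·(26/51.336) ≈ -4.85.
|E_p| > 1: demand is elastic.

-4.85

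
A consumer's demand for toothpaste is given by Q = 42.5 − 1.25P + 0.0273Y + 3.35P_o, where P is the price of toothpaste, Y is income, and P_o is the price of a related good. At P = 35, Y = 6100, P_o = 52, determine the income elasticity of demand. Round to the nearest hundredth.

0.49

Evaluating quantity at (P, Y, P_o) gives Q = 42.5 − 1.25(35) + 0.0273(6100) + 3.35(52) = 42.5 − 43.75 + 166.53 + 174.2 = 339.48.
∂Q/∂Y = +0.0273, so E_I = 0.0273·(6100/339.48) ≈ 0.49.
E_I ∈ (0,1): normal good (necessity).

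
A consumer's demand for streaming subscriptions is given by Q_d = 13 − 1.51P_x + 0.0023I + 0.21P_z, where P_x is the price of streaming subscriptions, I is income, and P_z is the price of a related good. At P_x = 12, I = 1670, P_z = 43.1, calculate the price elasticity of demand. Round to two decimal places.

-2.33

Q_d = 13 − 1.51(12) + 0.0023(1670) + 0.21(43.1) = 13 − 18.12 + 3.841 + 9.051 = 7.772.
∂Q_d/∂P_x = −1.51, so E_p = (−1.51)·(12/7.772) ≈ -2.33.
|E_p| > 1: demand is elastic.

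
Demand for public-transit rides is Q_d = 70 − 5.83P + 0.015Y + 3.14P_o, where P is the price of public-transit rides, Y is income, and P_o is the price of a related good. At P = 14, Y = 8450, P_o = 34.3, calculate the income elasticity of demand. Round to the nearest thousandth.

Substituting, Q_d = 70 − 5.83(14) + 0.015(8450) + 3.14(34.3) = 70 − 81.62 + 126.75 + 107.702 = 222.832.
∂Q_d/∂Y = +0.015, so E_I = 0.015·(8450/222.832) ≈ 0.569.
E_I ∈ (0,1): normal good (necessity).

0.569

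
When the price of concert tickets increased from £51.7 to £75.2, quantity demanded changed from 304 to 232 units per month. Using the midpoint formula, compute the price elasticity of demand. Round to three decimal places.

-0.725

%ΔQ = (232 − 304)/[(304 + 232)/2] = -72/268 ≈ -0.2687.
%ΔP = (75.2 − 51.7)/[(51.7 + 75.2)/2] = 23.5/63.45 ≈ 0.3704.
Arc elasticity E = %ΔQ/%ΔP ≈ -0.2687/0.3704 ≈ -0.725.
|E| < 1: demand is inelastic over this range.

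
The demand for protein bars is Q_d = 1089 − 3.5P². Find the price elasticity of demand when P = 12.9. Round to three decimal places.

-2.300

At P = 12.9, Q_d = 506.565.
dQ_d/dP = −2·3.5·P = −90.3.
Point elasticity E = (dQ_d/dP)·(P/Q_d) = -90.3 × 12.9/506.565 ≈ -2.300.
|E| > 1, so demand is elastic at this price.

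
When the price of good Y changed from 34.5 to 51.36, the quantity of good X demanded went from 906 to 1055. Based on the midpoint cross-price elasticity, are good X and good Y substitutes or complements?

substitutes

%ΔQ_x = (1055 − 906)/[(906+1055)/2] = 149/980.5 ≈ 0.1520.
%ΔP_y = (51.36 − 34.5)/[(34.5+51.36)/2] ≈ 0.3927.
E_xy = 0.1520/0.3927 ≈ 0.387.
E_xy > 0, so the goods are substitutes.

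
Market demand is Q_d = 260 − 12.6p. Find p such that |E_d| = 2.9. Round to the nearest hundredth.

Set −bp/(a − bp) = −2.9 ⇒ bp = 2.9(a − bp) ⇒ bp(1+2.9) = 2.9·a.
p = 2.9·260/(12.6·3.9) ≈ 15.34.

15.34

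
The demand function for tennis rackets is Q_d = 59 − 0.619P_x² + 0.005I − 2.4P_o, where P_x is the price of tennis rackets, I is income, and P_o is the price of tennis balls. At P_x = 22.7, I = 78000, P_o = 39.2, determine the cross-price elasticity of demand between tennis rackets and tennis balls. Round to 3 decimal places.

-2.617

At the given point, Q_d = 59 − 0.619(22.7)² + 0.005(78000) − 2.4(39.2) = 59 − 318.9645 + 390 − 94.08 = 35.9555.
∂Q_d/∂P_o = −2.4, so E_xy = -2.4·(39.2/35.9555) ≈ -2.617.
E_xy < 0: the goods are complements.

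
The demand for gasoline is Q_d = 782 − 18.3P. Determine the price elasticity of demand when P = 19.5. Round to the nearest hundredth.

-0.84

At P = 19.5, Q_d = 425.15.
dQ_d/dP = −18.3.
Point elasticity E = (dQ_d/dP)·(P/Q_d) = -18.3 × 19.5/425.15 ≈ -0.84.
|E| < 1, so demand is inelastic at this price.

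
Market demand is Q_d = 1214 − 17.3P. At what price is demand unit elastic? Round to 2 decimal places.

35.09

For linear demand Q_d = a − bP, E = −bP/(a − bP). |E| = 1 ⇒ bP = a − bP ⇒ P = a/(2b).
P = 1214/(2·17.3) ≈ 35.09.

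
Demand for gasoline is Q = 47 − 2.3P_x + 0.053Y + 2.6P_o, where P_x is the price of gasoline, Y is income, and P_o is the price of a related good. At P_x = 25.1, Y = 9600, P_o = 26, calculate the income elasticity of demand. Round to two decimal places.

0.90

At the given point, Q = 47 − 2.3(25.1) + 0.053(9600) + 2.6(26) = 47 − 57.73 + 508.8 + 67.6 = 565.67.
∂Q/∂Y = +0.053, so E_I = 0.053·(9600/565.67) ≈ 0.90.
E_I ∈ (0,1): normal good (necessity).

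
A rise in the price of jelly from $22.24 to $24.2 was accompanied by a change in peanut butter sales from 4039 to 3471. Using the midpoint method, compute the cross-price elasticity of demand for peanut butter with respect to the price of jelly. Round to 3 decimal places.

-1.792

%ΔQ_x = (3471 − 4039)/[(4039+3471)/2] = -568/3755 ≈ -0.1513.
%ΔP_y = (24.2 − 22.24)/[(22.24+24.2)/2] ≈ 0.0844.
E_xy = -0.1513/0.0844 ≈ -1.792.
E_xy < 0, so peanut butter and jelly are complements.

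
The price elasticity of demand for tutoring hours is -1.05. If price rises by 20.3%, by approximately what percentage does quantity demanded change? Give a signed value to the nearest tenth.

%ΔQ ≈ E × %ΔP = (-1.05) × (20.3%) ≈ -21.3%.

-21.3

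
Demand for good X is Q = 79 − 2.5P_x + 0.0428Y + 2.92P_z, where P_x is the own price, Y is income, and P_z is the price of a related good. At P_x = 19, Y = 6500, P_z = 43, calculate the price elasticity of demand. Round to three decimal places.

First evaluate Q: 79 − 2.5(19) + 0.0428(6500) + 2.92(43) = 79 − 47.5 + 278.2 + 125.56 = 435.26.
∂Q/∂P_x = −2.5, so E_p = (−2.5)·(19/435.26) ≈ -0.109.
|E_p| < 1: demand is inelastic.

-0.109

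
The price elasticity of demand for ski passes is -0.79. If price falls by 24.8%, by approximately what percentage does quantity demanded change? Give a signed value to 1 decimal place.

19.6

%ΔQ ≈ E × %ΔP = (-0.79) × (-24.8%) ≈ 19.6%.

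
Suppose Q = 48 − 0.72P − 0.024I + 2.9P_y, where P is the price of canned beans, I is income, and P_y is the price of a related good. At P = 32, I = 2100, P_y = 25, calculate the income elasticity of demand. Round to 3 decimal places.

At the given point, Q = 48 − 0.72(32) − 0.024(2100) + 2.9(25) = 48 − 23.04 − 50.4 + 72.5 = 47.06.
∂Q/∂I = −0.024, so E_I = -0.024·(2100/47.06) ≈ -1.071.
E_I < 0: inferior good.

-1.071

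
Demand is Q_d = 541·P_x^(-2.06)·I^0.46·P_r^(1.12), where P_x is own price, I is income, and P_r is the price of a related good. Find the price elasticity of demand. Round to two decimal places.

For a Cobb–Douglas (constant-elasticity) form Q_d = A·P_x^α·…, the elasticity with respect to P_x equals the exponent α at every point.
Here the exponent on P_x is -2.06, so the price elasticity of demand is -2.06.

-2.06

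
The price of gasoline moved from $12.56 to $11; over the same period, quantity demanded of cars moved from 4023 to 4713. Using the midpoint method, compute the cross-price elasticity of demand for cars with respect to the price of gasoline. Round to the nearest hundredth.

%ΔQ_x = (4713 − 4023)/[(4023+4713)/2] = 690/4368 ≈ 0.1580.
%ΔP_y = (11 − 12.56)/[(12.56+11)/2] ≈ -0.1324.
E_xy = 0.1580/-0.1324 ≈ -1.19.
E_xy < 0, so cars and gasoline are complements.

-1.19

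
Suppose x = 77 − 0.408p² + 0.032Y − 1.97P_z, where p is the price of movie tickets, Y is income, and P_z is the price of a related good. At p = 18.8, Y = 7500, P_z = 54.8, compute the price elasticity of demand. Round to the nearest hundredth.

-4.45

At the given point, x = 77 − 0.408(18.8)² + 0.032(7500) − 1.97(54.8) = 77 − 144.2035 + 240 − 107.956 = 64.8405.
∂x/∂p = −2·0.408·p = -15.3408, so E_p = -15.3408·(18.8/64.8405) ≈ -4.45.
|E_p| > 1: demand is elastic.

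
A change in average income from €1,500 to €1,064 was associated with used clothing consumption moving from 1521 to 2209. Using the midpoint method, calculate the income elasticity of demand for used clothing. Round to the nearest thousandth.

%ΔQ = (2209 − 1521)/[(1521+2209)/2] = 688/1865 ≈ 0.3689.
%ΔY = (1,064 − 1,500)/[(1,500+1,064)/2] = -436/1282 ≈ -0.3401.
E_I = %ΔQ/%ΔY ≈ -1.085.
E_I < 0: inferior good.

-1.085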